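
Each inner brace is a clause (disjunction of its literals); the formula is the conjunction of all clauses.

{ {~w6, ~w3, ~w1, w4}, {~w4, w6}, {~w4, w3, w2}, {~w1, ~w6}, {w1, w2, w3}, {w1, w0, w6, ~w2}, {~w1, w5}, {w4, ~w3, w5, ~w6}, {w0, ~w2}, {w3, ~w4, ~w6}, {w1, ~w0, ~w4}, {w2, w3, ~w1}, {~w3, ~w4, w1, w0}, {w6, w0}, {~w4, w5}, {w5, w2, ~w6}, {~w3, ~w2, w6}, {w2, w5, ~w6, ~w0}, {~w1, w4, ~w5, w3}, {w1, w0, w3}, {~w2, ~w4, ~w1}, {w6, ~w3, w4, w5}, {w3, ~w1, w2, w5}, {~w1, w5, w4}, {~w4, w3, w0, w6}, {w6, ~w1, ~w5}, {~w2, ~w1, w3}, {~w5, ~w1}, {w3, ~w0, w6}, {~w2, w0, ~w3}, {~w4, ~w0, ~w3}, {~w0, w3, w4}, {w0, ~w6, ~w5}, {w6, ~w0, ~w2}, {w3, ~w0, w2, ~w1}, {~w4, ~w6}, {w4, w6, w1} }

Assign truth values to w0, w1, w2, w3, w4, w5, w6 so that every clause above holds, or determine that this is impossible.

w0: 1, w1: 0, w2: 0, w3: 1, w4: 0, w5: 1, w6: 1

Case w4 = 0:
Case w1 = 0:
The clause (w6) is unit, so w6 = 1.
Case w2 = 0:
The clause (w3) is unit, so w3 = 1.
The clause (w5) is unit, so w5 = 1.
The clause (w0) is unit, so w0 = 1.
This assignment satisfies each clause.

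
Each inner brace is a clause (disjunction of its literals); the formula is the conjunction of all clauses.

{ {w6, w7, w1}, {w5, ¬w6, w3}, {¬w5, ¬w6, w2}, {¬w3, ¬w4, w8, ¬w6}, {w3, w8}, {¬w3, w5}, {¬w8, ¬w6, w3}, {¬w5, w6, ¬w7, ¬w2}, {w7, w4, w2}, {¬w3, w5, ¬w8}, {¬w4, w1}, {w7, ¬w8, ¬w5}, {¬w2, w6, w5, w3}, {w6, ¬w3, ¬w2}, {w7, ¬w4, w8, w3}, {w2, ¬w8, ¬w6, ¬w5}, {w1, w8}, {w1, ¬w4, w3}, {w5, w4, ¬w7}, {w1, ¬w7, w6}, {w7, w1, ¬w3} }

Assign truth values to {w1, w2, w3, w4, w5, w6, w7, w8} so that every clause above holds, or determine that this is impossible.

Suppose w3 = False.
From the singleton clause (w8), w8 = True.
From the singleton clause (¬w6), w6 = False.
Suppose w7 = False.
From the singleton clause (w1), w1 = True.
From the singleton clause (¬w5), w5 = False.
From the singleton clause (¬w2), w2 = False.
From the singleton clause (w4), w4 = True.
Every clause now holds.

w1 ↦ True,  w2 ↦ False,  w3 ↦ False,  w4 ↦ True,  w5 ↦ False,  w6 ↦ False,  w7 ↦ False,  w8 ↦ True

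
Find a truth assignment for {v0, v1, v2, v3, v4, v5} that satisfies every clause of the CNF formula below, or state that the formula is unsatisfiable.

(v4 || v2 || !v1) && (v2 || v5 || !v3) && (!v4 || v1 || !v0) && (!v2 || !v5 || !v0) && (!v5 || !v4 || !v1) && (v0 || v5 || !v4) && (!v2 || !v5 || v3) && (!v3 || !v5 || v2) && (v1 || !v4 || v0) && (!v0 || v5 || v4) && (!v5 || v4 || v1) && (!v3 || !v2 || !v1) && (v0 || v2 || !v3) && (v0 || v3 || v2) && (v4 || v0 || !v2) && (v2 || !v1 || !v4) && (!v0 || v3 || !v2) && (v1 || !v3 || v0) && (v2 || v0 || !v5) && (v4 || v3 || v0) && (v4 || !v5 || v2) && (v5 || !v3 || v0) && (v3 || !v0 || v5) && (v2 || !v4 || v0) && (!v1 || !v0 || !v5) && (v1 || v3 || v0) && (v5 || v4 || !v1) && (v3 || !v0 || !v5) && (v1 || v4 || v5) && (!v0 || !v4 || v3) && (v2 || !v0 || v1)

UNSATISFIABLE

Branch on v4: set v4 = true.
Branch on v1: set v1 = true.
(!v5) alone gives v5 = false.
(v0) alone gives v0 = true.
(v2) alone gives v2 = true.
(!v3) alone gives v3 = false.
Now (v3) is unsatisfied and unit — conflict.
So v1 must be the other value — set v1 = false.
(!v0) alone gives v0 = false.
Now (v0) is unsatisfied and unit — conflict.
Both values of v1 lead to a conflict.
So v4 must be the other value — set v4 = false.
Branch on v2: set v2 = true.
(v0) alone gives v0 = true.
(!v5) alone gives v5 = false.
Now (v5) is unsatisfied and unit — conflict.
So v2 must be the other value — set v2 = false.
(!v1) alone gives v1 = false.
(!v5) alone gives v5 = false.
Now (v5) is unsatisfied and unit — conflict.
Both values of v2 lead to a conflict.
Both values of v4 lead to a conflict.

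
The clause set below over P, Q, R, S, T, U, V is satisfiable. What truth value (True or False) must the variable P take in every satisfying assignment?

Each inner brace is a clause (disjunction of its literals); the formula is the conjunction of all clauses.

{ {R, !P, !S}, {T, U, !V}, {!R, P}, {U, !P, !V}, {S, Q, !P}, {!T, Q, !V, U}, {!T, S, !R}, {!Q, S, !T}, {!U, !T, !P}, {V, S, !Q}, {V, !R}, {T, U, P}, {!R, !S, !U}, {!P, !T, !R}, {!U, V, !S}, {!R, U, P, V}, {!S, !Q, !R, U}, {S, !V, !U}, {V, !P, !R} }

False

Suppose P = true.
Suppose R = true.
From the singleton clause (V), V = true.
From the singleton clause (U), U = true.
From the singleton clause (!T), T = false.
From the singleton clause (!S), S = false.
That conflicts with the unit clause (S).
That branch fails; take R = false instead.
From the singleton clause (!S), S = false.
From the singleton clause (Q), Q = true.
From the singleton clause (!T), T = false.
From the singleton clause (V), V = true.
From the singleton clause (U), U = true.
That conflicts with the unit clause (!U).
Both values of R lead to a conflict.
So every satisfying assignment has P = False.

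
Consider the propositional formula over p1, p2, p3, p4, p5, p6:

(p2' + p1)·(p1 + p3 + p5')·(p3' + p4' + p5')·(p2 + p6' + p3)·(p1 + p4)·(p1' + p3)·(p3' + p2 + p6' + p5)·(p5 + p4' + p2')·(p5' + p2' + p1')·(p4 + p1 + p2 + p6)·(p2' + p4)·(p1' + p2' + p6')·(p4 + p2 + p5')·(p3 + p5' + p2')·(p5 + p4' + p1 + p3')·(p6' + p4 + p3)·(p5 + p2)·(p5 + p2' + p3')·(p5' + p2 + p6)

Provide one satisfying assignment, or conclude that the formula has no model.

UNSATISFIABLE

Case p2 = 0:
Unit clause (p5) forces p5 = 1.
Unit clause (p4) forces p4 = 1.
Unit clause (p3') forces p3 = 0.
Unit clause (p1) forces p1 = 1.
But (p1') is also a unit clause — contradiction.
Backtrack on p2: now try p2 = 1.
Unit clause (p1) forces p1 = 1.
Unit clause (p3) forces p3 = 1.
Unit clause (p5') forces p5 = 0.
But (p5) is also a unit clause — contradiction.
Either choice for p2 ends in contradiction.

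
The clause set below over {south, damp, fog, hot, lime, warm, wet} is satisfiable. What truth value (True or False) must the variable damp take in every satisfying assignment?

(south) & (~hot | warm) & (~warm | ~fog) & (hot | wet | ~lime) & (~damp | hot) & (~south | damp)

Suppose damp = 0.
(south) alone gives south = 1.
Now (~south) is unsatisfied and unit — conflict.
So every satisfying assignment has damp = True.

True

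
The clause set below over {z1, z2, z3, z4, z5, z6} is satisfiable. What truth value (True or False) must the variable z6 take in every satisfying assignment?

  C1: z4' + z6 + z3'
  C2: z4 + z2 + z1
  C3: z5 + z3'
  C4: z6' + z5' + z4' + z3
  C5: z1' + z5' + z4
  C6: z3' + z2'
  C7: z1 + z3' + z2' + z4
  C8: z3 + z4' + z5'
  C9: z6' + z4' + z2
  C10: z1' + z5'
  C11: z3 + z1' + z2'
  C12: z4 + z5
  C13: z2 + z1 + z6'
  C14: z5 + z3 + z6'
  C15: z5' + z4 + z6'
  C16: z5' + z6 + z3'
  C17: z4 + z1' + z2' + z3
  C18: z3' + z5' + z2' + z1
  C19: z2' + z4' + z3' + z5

False

Suppose z6 = 1.
Branch on z5: set z5 = 1.
The clause (z1') is unit, so z1 = 0.
The clause (z2) is unit, so z2 = 1.
The clause (z3') is unit, so z3 = 0.
The clause (z4') is unit, so z4 = 0.
But (z4) is also a unit clause — contradiction.
So z5 must be the other value — set z5 = 0.
The clause (z3') is unit, so z3 = 0.
But (z3) is also a unit clause — contradiction.
Neither z5 = 1 nor z5 = 0 works.
So every satisfying assignment has z6 = False.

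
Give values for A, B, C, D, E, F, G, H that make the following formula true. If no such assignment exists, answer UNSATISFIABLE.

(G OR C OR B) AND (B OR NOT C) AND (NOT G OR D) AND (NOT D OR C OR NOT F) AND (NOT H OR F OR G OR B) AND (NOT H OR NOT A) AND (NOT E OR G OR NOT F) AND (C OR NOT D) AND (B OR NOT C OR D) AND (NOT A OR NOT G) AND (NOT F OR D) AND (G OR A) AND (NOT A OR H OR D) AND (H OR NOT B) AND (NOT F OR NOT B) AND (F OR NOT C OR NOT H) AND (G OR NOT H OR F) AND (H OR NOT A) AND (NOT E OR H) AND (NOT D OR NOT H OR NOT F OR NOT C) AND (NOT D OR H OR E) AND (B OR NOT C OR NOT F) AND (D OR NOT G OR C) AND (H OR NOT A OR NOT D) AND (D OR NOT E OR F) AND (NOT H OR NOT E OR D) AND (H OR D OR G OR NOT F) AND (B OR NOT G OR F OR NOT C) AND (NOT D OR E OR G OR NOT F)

UNSATISFIABLE

Suppose B = true.
The clause (H) is unit, so H = true.
The clause (NOT A) is unit, so A = false.
The clause (G) is unit, so G = true.
The clause (D) is unit, so D = true.
The clause (C) is unit, so C = true.
The clause (NOT F) is unit, so F = false.
Now (F) is unsatisfied and unit — conflict.
Undo B and try B = false.
The clause (NOT C) is unit, so C = false.
The clause (G) is unit, so G = true.
The clause (D) is unit, so D = true.
Now (NOT D) is unsatisfied and unit — conflict.
Neither B = true nor B = false works.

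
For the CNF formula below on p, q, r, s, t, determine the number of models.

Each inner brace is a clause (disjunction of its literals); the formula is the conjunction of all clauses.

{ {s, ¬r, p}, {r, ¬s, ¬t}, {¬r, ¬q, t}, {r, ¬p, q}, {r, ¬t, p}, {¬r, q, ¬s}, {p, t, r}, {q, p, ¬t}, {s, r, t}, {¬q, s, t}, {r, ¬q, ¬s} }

6

There are 2^5 = 32 truth assignments over (p, q, r, s, t).
Split on p. With p = True, the clauses containing p are satisfied and ¬p drops from the rest; 5 of the 2^4 = 16 assignments to the other variables satisfy what remains.
With p = False, by the same count on the reduced clause set, 1 assignment works.
Total: 5 + 1 = 6.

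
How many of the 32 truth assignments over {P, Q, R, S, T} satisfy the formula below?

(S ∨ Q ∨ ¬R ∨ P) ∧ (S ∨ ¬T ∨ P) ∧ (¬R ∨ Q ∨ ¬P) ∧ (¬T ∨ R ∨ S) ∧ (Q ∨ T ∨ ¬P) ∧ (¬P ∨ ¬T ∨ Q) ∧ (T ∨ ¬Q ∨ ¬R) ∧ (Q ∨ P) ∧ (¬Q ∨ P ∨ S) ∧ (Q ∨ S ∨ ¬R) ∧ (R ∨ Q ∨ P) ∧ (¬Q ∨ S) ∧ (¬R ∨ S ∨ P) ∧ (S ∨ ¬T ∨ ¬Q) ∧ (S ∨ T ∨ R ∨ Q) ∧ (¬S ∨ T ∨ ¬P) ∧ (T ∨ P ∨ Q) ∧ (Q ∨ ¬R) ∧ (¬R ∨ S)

5

There are 2^5 = 32 truth assignments over (P, Q, R, S, T).
Split on Q. With Q = True, the clauses containing Q are satisfied and ¬Q drops from the rest; 5 of the 2^4 = 16 assignments to the other variables satisfy what remains.
With Q = False, by the same count on the reduced clause set, 0 assignments work.
(One model: P=F, Q=T, R=F, S=T, T=F.)
Total: 5 + 0 = 5.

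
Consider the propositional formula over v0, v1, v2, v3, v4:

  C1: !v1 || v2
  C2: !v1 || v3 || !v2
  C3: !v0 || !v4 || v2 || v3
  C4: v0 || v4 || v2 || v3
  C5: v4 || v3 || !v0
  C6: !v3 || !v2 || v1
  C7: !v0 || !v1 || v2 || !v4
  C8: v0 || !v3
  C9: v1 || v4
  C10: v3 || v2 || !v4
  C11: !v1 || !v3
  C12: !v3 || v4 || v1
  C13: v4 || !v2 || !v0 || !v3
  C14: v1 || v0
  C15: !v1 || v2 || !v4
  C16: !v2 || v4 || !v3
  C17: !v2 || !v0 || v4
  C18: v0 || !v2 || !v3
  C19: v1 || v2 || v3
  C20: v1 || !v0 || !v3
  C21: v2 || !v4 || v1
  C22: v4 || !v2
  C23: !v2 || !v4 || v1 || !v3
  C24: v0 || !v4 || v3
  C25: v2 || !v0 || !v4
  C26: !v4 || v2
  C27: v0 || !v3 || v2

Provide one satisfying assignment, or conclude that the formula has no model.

Suppose v1 = false.
Unit clause (v4) forces v4 = true.
Unit clause (v0) forces v0 = true.
Unit clause (!v3) forces v3 = false.
Unit clause (v2) forces v2 = true.
Every clause now holds.

v0: true; v1: false; v2: true; v3: false; v4: true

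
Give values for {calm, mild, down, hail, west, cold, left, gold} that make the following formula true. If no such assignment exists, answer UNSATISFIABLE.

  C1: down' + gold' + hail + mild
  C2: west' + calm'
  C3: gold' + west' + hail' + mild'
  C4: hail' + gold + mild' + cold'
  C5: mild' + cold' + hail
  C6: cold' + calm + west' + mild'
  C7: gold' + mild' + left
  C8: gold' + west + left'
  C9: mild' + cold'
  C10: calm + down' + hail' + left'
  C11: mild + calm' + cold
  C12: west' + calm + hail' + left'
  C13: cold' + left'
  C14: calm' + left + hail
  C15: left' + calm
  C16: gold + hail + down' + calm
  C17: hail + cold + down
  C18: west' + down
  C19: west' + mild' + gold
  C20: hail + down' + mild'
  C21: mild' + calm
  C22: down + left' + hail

Case west = 0:
Case gold = 0:
Case mild = 1:
(cold') alone gives cold = 0.
(calm) alone gives calm = 1.
Case left = 1:
Case hail = 1:
All clauses hold; down can take either value.

calm=1, mild=1, down=1, hail=1, west=0, cold=0, left=1, gold=0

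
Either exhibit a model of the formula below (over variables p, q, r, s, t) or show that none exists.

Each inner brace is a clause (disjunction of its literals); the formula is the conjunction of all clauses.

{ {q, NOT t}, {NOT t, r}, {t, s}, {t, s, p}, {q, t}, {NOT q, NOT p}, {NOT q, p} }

Try q = true.
Unit clause (NOT p) forces p = false.
Now (p) is unsatisfied and unit — conflict.
So q must be the other value — set q = false.
Unit clause (NOT t) forces t = false.
Now (t) is unsatisfied and unit — conflict.
Neither q = true nor q = false works.

UNSATISFIABLE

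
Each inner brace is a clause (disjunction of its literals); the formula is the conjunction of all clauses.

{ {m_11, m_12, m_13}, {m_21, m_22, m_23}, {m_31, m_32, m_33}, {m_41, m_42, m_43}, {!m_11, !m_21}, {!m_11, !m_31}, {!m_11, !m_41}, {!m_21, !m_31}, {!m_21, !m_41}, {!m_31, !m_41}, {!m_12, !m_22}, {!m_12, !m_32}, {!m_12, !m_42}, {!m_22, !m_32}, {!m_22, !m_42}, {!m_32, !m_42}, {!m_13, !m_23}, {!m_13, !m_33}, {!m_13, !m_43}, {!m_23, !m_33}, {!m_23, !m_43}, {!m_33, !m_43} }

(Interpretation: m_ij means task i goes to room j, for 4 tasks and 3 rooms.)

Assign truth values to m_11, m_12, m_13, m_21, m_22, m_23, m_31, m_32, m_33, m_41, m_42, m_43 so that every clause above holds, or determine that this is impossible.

UNSATISFIABLE

Suppose m_11 = false.
Suppose m_12 = true.
Unit clause (!m_22) forces m_22 = false.
Unit clause (!m_32) forces m_32 = false.
Unit clause (!m_42) forces m_42 = false.
Suppose m_21 = true.
Unit clause (!m_31) forces m_31 = false.
Unit clause (m_33) forces m_33 = true.
Unit clause (!m_41) forces m_41 = false.
Unit clause (m_43) forces m_43 = true.
But (!m_43) is also a unit clause — contradiction.
Backtrack on m_21: now try m_21 = false.
Unit clause (m_23) forces m_23 = true.
Unit clause (!m_13) forces m_13 = false.
Unit clause (!m_33) forces m_33 = false.
Unit clause (m_31) forces m_31 = true.
Unit clause (!m_41) forces m_41 = false.
Unit clause (m_43) forces m_43 = true.
But (!m_43) is also a unit clause — contradiction.
Either choice for m_21 ends in contradiction.
Backtrack on m_12: now try m_12 = false.
Unit clause (m_13) forces m_13 = true.
Unit clause (!m_23) forces m_23 = false.
Unit clause (!m_33) forces m_33 = false.
Unit clause (!m_43) forces m_43 = false.
Suppose m_21 = true.
Unit clause (!m_31) forces m_31 = false.
Unit clause (m_32) forces m_32 = true.
Unit clause (!m_41) forces m_41 = false.
Unit clause (m_42) forces m_42 = true.
But (!m_42) is also a unit clause — contradiction.
Backtrack on m_21: now try m_21 = false.
Unit clause (m_22) forces m_22 = true.
Unit clause (!m_32) forces m_32 = false.
Unit clause (m_31) forces m_31 = true.
Unit clause (!m_41) forces m_41 = false.
Unit clause (m_42) forces m_42 = true.
But (!m_42) is also a unit clause — contradiction.
Either choice for m_21 ends in contradiction.
Either choice for m_12 ends in contradiction.
Backtrack on m_11: now try m_11 = true.
Unit clause (!m_21) forces m_21 = false.
Unit clause (!m_31) forces m_31 = false.
Unit clause (!m_41) forces m_41 = false.
Suppose m_22 = true.
Unit clause (!m_12) forces m_12 = false.
Unit clause (!m_32) forces m_32 = false.
Unit clause (m_33) forces m_33 = true.
Unit clause (!m_42) forces m_42 = false.
Unit clause (m_43) forces m_43 = true.
But (!m_43) is also a unit clause — contradiction.
Backtrack on m_22: now try m_22 = false.
Unit clause (m_23) forces m_23 = true.
Unit clause (!m_13) forces m_13 = false.
Unit clause (!m_33) forces m_33 = false.
Unit clause (m_32) forces m_32 = true.
Unit clause (!m_12) forces m_12 = false.
Unit clause (!m_42) forces m_42 = false.
Unit clause (m_43) forces m_43 = true.
But (!m_43) is also a unit clause — contradiction.
Either choice for m_22 ends in contradiction.
Either choice for m_11 ends in contradiction.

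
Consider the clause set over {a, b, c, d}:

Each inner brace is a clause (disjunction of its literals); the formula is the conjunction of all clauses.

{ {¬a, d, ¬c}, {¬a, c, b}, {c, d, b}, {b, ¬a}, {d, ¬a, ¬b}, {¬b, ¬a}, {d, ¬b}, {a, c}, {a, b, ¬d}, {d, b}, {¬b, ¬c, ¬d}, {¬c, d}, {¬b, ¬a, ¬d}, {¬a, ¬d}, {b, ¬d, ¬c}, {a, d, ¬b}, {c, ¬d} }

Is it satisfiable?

No, unsatisfiable

Branch on b: set b = True.
Unit clause (¬a) forces a = False.
Unit clause (d) forces d = True.
Unit clause (c) forces c = True.
That conflicts with the unit clause (¬c).
Undo b and try b = False.
Unit clause (¬a) forces a = False.
Unit clause (c) forces c = True.
Unit clause (¬d) forces d = False.
That conflicts with the unit clause (d).
Either choice for b ends in contradiction.
No assignment satisfies every clause.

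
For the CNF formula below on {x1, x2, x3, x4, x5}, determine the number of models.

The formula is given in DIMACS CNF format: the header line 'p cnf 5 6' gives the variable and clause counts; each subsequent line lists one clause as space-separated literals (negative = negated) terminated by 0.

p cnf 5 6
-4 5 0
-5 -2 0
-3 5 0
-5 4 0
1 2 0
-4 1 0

5

There are 2^5 = 32 truth assignments over (x1, x2, x3, x4, x5).
Split on x3. With x3 = True, the clauses containing x3 are satisfied and ¬x3 drops from the rest; 1 of the 2^4 = 16 assignments to the other variables satisfy what remains.
With x3 = False, by the same count on the reduced clause set, 4 assignments work.
(One model: x1=F, x2=T, x3=F, x4=F, x5=F.)
Total: 1 + 4 = 5.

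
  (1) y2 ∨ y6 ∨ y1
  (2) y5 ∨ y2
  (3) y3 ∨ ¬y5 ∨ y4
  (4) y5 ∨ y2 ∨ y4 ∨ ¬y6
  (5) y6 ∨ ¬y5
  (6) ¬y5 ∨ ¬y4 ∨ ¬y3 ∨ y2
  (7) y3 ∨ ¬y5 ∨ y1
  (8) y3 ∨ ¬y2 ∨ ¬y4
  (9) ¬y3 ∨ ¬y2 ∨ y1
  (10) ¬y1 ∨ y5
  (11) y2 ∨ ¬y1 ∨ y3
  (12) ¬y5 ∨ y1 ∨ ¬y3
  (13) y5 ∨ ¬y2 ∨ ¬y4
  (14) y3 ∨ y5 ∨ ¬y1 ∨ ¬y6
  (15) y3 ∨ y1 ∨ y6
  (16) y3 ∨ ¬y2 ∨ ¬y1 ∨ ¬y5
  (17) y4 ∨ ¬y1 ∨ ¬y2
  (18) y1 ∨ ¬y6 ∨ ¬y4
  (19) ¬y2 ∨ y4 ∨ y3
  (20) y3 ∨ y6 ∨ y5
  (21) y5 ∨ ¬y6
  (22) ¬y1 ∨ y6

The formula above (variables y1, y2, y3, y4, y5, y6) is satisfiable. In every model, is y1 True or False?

Suppose y1 = False.
Suppose y2 = True.
Unit clause (¬y3) forces y3 = False.
Unit clause (¬y5) forces y5 = False.
Unit clause (¬y4) forces y4 = False.
That conflicts with the unit clause (y4).
Backtrack on y2: now try y2 = False.
Unit clause (y6) forces y6 = True.
Unit clause (y5) forces y5 = True.
Unit clause (y3) forces y3 = True.
That conflicts with the unit clause (¬y3).
Neither y2 = True nor y2 = False works.
So every satisfying assignment has y1 = True.

True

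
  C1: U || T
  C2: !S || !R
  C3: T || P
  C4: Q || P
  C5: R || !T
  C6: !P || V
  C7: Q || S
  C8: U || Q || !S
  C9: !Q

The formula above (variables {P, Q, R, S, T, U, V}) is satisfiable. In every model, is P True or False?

True

Suppose P = false.
From the singleton clause (T), T = true.
From the singleton clause (Q), Q = true.
Now (!Q) is unsatisfied and unit — conflict.
So every satisfying assignment has P = True.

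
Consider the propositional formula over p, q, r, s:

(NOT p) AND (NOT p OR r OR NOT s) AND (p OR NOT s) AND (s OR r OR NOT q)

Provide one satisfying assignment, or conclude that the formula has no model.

From the singleton clause (NOT p), p = false.
From the singleton clause (NOT s), s = false.
Try r = true.
All clauses hold; q can take either value.

p: false, q: false, r: true, s: false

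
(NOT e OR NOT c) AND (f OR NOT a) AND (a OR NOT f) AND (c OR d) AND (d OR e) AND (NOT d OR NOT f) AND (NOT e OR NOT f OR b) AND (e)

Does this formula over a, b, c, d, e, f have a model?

Satisfiable

Unit clause (e) forces e = true.
Unit clause (NOT c) forces c = false.
Unit clause (d) forces d = true.
Unit clause (NOT f) forces f = false.
Unit clause (NOT a) forces a = false.
No clause remains; b is free.
A satisfying assignment: a ↦ false; b ↦ false; c ↦ false; d ↦ true; e ↦ true; f ↦ false.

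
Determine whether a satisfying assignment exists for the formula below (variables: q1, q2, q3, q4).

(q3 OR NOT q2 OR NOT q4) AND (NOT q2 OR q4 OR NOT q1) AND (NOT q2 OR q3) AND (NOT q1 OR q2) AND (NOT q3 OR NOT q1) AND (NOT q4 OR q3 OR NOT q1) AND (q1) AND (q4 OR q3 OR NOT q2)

Unsatisfiable

The clause (q1) is unit, so q1 = true.
The clause (q2) is unit, so q2 = true.
The clause (q4) is unit, so q4 = true.
The clause (q3) is unit, so q3 = true.
That conflicts with the unit clause (NOT q3).
No assignment satisfies every clause.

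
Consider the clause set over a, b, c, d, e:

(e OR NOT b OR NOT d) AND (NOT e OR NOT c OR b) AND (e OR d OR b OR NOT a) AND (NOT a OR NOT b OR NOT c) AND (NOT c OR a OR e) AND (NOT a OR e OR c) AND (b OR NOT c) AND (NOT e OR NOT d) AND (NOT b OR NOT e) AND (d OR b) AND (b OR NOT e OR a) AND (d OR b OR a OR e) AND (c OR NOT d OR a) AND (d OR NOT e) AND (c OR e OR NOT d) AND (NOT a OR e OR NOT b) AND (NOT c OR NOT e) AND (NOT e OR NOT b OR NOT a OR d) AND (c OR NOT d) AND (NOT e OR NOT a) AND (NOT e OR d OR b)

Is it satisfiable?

Branch on b: set b = true.
From the singleton clause (NOT e), e = false.
From the singleton clause (NOT d), d = false.
From the singleton clause (NOT a), a = false.
From the singleton clause (NOT c), c = false.
Every clause now holds.
A satisfying assignment: a: false; b: true; c: false; d: false; e: false.

Satisfiable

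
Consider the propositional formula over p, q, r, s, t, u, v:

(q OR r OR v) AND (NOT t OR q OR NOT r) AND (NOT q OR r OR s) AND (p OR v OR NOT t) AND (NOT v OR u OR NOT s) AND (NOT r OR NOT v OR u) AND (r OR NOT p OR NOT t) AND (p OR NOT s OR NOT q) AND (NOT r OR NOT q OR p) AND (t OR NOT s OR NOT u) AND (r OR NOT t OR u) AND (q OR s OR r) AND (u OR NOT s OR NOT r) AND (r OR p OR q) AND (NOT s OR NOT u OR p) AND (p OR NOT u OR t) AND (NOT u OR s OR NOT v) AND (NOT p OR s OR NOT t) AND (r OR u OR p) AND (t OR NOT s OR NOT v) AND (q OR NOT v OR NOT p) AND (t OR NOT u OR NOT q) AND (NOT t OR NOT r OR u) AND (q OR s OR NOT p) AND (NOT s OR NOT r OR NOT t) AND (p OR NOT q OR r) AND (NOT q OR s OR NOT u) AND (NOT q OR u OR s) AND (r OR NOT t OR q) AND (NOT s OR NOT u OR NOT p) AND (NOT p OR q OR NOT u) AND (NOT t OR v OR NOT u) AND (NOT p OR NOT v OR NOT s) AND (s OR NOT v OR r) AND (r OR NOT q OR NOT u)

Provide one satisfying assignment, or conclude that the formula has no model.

Case q = false:
Case r = true:
(NOT t) alone gives t = false.
Case v = false:
Case s = false:
(NOT p) alone gives p = false.
(NOT u) alone gives u = false.
All clauses are satisfied.

p: false, q: false, r: true, s: false, t: false, u: false, v: false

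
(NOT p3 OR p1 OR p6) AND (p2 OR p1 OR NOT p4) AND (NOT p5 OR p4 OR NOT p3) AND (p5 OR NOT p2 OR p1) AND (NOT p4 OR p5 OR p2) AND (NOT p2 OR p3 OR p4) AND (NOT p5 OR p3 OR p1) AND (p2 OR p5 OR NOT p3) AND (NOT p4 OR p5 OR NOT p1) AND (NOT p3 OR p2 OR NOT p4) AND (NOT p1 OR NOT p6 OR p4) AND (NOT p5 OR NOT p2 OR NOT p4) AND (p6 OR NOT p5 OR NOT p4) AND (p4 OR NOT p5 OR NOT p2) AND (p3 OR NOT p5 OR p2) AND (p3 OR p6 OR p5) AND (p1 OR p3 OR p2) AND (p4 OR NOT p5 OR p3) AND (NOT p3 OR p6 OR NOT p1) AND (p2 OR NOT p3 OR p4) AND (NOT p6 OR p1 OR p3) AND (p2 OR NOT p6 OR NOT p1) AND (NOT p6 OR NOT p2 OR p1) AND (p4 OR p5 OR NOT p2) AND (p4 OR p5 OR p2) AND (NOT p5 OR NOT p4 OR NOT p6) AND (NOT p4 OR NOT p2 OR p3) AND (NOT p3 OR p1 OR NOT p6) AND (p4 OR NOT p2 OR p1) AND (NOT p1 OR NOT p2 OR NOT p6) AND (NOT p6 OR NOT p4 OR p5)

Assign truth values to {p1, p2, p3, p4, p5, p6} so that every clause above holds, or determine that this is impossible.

UNSATISFIABLE

Branch on p3: set p3 = false.
Branch on p2: set p2 = false.
From the singleton clause (NOT p5), p5 = false.
From the singleton clause (NOT p4), p4 = false.
But (p4) is also a unit clause — contradiction.
Backtrack on p2: now try p2 = true.
From the singleton clause (p4), p4 = true.
But (NOT p4) is also a unit clause — contradiction.
Neither p2 = true nor p2 = false works.
Backtrack on p3: now try p3 = true.
Branch on p1: set p1 = true.
From the singleton clause (p6), p6 = true.
From the singleton clause (p4), p4 = true.
From the singleton clause (p5), p5 = true.
But (NOT p5) is also a unit clause — contradiction.
Backtrack on p1: now try p1 = false.
From the singleton clause (p6), p6 = true.
But (NOT p6) is also a unit clause — contradiction.
Neither p1 = true nor p1 = false works.
Neither p3 = true nor p3 = false works.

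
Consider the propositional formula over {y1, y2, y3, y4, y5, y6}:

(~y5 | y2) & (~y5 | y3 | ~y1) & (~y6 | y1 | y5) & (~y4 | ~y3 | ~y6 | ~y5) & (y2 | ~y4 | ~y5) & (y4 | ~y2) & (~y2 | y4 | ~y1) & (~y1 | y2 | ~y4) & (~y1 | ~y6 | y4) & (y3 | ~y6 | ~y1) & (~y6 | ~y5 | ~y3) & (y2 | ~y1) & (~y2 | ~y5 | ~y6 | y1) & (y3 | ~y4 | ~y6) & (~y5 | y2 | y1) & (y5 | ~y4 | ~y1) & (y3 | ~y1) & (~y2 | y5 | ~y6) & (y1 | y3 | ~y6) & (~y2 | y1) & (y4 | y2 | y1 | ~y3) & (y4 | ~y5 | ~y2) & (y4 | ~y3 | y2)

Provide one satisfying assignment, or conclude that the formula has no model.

Branch on y5: set y5 = 0.
Branch on y6: set y6 = 0.
Branch on y4: set y4 = 1.
(~y1) alone gives y1 = 0.
(~y2) alone gives y2 = 0.
Every clause is now satisfied; y3 is unconstrained.

y1: 0,  y2: 0,  y3: 1,  y4: 1,  y5: 0,  y6: 0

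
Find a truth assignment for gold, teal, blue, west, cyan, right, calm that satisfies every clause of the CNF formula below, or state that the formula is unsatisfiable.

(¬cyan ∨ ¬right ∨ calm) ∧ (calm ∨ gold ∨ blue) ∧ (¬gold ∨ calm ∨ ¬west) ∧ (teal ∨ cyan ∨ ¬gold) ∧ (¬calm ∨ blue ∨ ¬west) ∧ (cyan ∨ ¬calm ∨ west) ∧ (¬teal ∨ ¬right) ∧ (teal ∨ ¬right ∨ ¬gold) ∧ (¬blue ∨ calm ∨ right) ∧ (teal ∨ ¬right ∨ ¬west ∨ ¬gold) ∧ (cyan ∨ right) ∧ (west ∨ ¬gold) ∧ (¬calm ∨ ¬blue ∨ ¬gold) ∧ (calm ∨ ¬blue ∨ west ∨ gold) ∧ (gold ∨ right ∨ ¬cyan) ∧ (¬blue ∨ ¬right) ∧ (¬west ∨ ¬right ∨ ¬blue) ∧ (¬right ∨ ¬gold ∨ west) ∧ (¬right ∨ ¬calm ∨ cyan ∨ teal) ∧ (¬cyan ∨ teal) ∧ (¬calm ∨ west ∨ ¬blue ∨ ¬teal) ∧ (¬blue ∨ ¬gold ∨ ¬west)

Branch on teal: set teal = False.
Unit clause (¬cyan) forces cyan = False.
Unit clause (¬gold) forces gold = False.
Unit clause (right) forces right = True.
Unit clause (¬blue) forces blue = False.
Unit clause (calm) forces calm = True.
That conflicts with the unit clause (¬calm).
So teal must be the other value — set teal = True.
Unit clause (¬right) forces right = False.
Unit clause (cyan) forces cyan = True.
Unit clause (gold) forces gold = True.
Unit clause (west) forces west = True.
Unit clause (calm) forces calm = True.
Unit clause (blue) forces blue = True.
That conflicts with the unit clause (¬blue).
Both values of teal lead to a conflict.

UNSATISFIABLE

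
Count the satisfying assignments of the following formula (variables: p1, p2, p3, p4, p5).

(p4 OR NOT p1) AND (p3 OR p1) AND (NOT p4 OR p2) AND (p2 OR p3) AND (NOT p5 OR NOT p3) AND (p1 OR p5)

There are 2^5 = 32 truth assignments over (p1, p2, p3, p4, p5).
Split on p5. With p5 = true, the clauses containing p5 are satisfied and NOT p5 drops from the rest; 1 of the 2^4 = 16 assignments to the other variables satisfy what remains.
With p5 = false, by the same count on the reduced clause set, 2 assignments work.
Total: 1 + 2 = 3.

3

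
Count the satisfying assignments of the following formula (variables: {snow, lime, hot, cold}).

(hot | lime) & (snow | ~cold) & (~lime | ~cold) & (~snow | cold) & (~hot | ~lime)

There are 2^4 = 16 truth assignments over (snow, lime, hot, cold).
Check each against the 5 clauses (columns in the order snow, lime, hot, cold):
  F F F F  ✗ fails (hot | lime)
  F F F T  ✗ fails (hot | lime)
  F F T F  ✓ satisfies all
  F F T T  ✗ fails (snow | ~cold)
  F T F F  ✓ satisfies all
  F T F T  ✗ fails (snow | ~cold)
  F T T F  ✗ fails (~hot | ~lime)
  F T T T  ✗ fails (snow | ~cold)
  T F F F  ✗ fails (hot | lime)
  T F F T  ✗ fails (hot | lime)
  T F T F  ✗ fails (~snow | cold)
  T F T T  ✓ satisfies all
  T T F F  ✗ fails (~snow | cold)
  T T F T  ✗ fails (~lime | ~cold)
  T T T F  ✗ fails (~snow | cold)
  T T T T  ✗ fails (~lime | ~cold)
3 of the 16 rows are models.

3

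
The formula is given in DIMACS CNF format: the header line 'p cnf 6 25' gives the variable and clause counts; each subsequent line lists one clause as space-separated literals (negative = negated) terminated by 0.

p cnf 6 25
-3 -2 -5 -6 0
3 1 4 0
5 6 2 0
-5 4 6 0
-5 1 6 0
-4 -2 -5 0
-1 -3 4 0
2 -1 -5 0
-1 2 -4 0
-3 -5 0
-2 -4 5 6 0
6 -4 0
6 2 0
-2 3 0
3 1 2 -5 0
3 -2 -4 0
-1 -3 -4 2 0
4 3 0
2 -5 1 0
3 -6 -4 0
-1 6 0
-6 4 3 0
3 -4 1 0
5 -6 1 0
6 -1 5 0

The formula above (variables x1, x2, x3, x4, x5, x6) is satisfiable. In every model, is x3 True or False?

Suppose x3 = False.
From the singleton clause (¬x2), x2 = False.
From the singleton clause (x6), x6 = True.
From the singleton clause (x4), x4 = True.
That conflicts with the unit clause (¬x4).
So every satisfying assignment has x3 = True.

True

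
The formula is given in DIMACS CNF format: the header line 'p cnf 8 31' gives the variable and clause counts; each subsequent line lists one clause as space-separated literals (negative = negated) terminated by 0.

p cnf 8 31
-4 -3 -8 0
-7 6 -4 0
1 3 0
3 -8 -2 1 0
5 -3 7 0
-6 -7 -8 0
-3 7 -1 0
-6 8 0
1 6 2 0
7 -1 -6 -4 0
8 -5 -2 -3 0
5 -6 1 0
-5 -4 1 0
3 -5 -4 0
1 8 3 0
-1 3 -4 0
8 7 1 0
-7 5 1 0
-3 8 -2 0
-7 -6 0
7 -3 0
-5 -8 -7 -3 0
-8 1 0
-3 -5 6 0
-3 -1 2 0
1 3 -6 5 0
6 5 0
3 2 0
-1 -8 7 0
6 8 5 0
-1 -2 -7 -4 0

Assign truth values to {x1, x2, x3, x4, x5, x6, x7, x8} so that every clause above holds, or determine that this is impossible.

x1 ↦ True,  x2 ↦ True,  x3 ↦ False,  x4 ↦ False,  x5 ↦ True,  x6 ↦ False,  x7 ↦ True,  x8 ↦ True

Case x1 = True:
Case x3 = False:
Unit clause (¬x4) forces x4 = False.
Unit clause (x2) forces x2 = True.
Case x6 = False:
Unit clause (x5) forces x5 = True.
Case x8 = True:
Unit clause (x7) forces x7 = True.
All clauses are satisfied.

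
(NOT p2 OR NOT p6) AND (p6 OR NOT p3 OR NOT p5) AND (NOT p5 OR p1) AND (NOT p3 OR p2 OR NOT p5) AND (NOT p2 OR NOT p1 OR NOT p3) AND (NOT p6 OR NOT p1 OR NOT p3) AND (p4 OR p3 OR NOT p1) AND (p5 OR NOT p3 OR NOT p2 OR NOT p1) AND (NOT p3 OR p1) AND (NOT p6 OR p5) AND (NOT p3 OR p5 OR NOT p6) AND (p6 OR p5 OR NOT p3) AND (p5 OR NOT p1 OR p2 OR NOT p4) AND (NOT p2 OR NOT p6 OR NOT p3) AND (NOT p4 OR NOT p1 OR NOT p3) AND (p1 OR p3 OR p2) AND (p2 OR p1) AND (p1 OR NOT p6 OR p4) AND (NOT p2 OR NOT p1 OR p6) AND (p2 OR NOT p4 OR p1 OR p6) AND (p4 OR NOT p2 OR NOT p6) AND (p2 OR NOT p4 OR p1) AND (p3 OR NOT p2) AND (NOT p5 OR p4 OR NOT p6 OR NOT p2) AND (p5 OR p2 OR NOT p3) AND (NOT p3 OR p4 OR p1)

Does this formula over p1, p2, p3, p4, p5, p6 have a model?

Yes

Branch on p2: set p2 = false.
(p1) alone gives p1 = true.
Branch on p3: set p3 = false.
(p4) alone gives p4 = true.
(p5) alone gives p5 = true.
No clause remains; p6 is free.
A satisfying assignment: p1=true, p2=false, p3=false, p4=true, p5=true, p6=false.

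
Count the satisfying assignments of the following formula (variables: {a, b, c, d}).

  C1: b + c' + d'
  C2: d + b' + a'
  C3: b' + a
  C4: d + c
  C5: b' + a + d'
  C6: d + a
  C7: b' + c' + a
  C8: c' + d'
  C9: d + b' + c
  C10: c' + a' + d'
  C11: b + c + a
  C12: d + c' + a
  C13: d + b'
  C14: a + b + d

3

There are 2^4 = 16 truth assignments over (a, b, c, d).
Split on a. With a = 1, the clauses containing a are satisfied and a' drops from the rest; 3 of the 2^3 = 8 assignments to the other variables satisfy what remains.
With a = 0, by the same count on the reduced clause set, 0 assignments work.
Total: 3 + 0 = 3.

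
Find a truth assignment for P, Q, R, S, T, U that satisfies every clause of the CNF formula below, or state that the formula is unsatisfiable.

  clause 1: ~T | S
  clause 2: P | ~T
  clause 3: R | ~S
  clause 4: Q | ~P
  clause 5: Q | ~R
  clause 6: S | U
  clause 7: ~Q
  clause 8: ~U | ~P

(~Q) alone gives Q = 0.
(~P) alone gives P = 0.
(~T) alone gives T = 0.
(~R) alone gives R = 0.
(~S) alone gives S = 0.
(U) alone gives U = 1.
Every clause now holds.

P: 0,  Q: 0,  R: 0,  S: 0,  T: 0,  U: 1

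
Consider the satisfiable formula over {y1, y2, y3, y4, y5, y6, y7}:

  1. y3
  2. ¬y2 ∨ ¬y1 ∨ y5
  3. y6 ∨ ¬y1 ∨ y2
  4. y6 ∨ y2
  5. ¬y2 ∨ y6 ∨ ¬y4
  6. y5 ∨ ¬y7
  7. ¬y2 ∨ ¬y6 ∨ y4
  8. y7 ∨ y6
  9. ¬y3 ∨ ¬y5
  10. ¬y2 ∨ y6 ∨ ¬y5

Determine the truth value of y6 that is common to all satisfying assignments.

True

Suppose y6 = False.
Unit clause (y3) forces y3 = True.
Unit clause (y2) forces y2 = True.
Unit clause (¬y4) forces y4 = False.
Unit clause (y7) forces y7 = True.
Unit clause (y5) forces y5 = True.
Now (¬y5) is unsatisfied and unit — conflict.
So every satisfying assignment has y6 = True.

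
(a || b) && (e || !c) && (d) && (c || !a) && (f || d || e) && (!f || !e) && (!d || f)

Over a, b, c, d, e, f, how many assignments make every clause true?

There are 2^6 = 64 truth assignments over (a, b, c, d, e, f).
Split on f. With f = true, the clauses containing f are satisfied and !f drops from the rest; 1 of the 2^5 = 32 assignments to the other variables satisfy what remains.
With f = false, by the same count on the reduced clause set, 0 assignments work.
Total: 1 + 0 = 1.

1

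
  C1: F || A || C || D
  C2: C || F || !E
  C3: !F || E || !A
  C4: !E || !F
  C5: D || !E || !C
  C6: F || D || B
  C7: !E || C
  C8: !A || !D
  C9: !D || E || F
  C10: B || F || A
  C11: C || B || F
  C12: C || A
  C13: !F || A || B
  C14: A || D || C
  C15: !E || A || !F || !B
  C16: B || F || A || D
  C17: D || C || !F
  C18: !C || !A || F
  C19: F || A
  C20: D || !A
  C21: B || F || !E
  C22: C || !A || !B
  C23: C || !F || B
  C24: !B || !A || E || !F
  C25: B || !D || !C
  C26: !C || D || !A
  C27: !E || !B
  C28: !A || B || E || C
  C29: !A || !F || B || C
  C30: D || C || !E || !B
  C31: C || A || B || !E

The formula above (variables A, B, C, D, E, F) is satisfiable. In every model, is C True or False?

True

Suppose C = false.
From the singleton clause (!E), E = false.
From the singleton clause (A), A = true.
From the singleton clause (!F), F = false.
From the singleton clause (!D), D = false.
That conflicts with the unit clause (D).
So every satisfying assignment has C = True.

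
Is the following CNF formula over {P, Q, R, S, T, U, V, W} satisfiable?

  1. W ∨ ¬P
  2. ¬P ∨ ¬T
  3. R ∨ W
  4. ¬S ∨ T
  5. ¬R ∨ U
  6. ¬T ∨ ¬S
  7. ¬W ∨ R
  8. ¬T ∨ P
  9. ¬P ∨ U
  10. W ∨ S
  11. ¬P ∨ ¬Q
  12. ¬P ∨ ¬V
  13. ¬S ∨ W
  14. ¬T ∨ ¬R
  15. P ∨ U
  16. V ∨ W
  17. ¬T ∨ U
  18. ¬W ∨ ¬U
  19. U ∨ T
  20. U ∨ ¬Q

No, unsatisfiable

Suppose W = True.
(R) alone gives R = True.
(U) alone gives U = True.
Now (¬U) is unsatisfied and unit — conflict.
Undo W and try W = False.
(¬P) alone gives P = False.
(R) alone gives R = True.
(U) alone gives U = True.
(¬T) alone gives T = False.
(¬S) alone gives S = False.
Now (S) is unsatisfied and unit — conflict.
Both values of W lead to a conflict.
No assignment satisfies every clause.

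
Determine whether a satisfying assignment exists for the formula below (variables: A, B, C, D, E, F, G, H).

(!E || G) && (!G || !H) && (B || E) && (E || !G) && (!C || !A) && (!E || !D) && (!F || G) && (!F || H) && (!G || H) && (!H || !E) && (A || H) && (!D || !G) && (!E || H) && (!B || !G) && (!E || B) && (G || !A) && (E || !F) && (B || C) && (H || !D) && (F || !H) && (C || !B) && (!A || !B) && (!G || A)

Case E = false:
Unit clause (B) forces B = true.
Unit clause (!G) forces G = false.
Unit clause (!F) forces F = false.
Unit clause (!A) forces A = false.
Unit clause (H) forces H = true.
But (!H) is also a unit clause — contradiction.
Backtrack on E: now try E = true.
Unit clause (G) forces G = true.
Unit clause (!H) forces H = false.
But (H) is also a unit clause — contradiction.
Both values of E lead to a conflict.
No assignment satisfies every clause.

Unsatisfiable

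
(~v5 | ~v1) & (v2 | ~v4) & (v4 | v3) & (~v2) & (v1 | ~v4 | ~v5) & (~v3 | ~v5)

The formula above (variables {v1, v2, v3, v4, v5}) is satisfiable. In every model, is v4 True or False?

False

Suppose v4 = 1.
(v2) alone gives v2 = 1.
That conflicts with the unit clause (~v2).
So every satisfying assignment has v4 = False.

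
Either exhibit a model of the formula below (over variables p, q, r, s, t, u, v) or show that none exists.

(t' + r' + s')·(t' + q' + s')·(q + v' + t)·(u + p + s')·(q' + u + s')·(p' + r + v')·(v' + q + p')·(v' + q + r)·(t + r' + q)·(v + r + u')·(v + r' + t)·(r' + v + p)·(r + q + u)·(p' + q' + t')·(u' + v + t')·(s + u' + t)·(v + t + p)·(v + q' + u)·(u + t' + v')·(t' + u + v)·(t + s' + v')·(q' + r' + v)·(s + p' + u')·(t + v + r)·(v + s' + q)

p ↦ 0,  q ↦ 1,  r ↦ 0,  s ↦ 0,  t ↦ 1,  u ↦ 1,  v ↦ 1

Branch on t: set t = 1.
Branch on r: set r = 0.
Branch on q: set q = 1.
From the singleton clause (s'), s = 0.
From the singleton clause (p'), p = 0.
Branch on v: set v = 1.
From the singleton clause (u), u = 1.
Every clause now holds.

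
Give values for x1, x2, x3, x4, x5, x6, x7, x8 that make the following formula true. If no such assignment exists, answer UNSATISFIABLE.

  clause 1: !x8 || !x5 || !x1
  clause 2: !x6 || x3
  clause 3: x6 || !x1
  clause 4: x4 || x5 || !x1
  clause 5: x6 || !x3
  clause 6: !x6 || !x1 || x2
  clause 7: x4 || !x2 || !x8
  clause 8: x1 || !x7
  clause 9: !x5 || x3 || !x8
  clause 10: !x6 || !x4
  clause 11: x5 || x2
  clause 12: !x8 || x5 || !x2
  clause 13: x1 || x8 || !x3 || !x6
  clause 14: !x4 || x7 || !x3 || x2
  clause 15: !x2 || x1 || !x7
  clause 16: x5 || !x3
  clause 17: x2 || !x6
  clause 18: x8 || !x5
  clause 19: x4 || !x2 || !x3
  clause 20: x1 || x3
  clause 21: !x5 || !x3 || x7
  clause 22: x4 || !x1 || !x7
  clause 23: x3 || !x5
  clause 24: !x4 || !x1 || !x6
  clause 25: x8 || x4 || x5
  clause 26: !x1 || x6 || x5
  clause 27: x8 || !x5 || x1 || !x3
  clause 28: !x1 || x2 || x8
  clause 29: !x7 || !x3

UNSATISFIABLE

Suppose x6 = false.
From the singleton clause (!x1), x1 = false.
From the singleton clause (!x3), x3 = false.
But (x3) is also a unit clause — contradiction.
Undo x6 and try x6 = true.
From the singleton clause (x3), x3 = true.
From the singleton clause (!x4), x4 = false.
From the singleton clause (x5), x5 = true.
From the singleton clause (x2), x2 = true.
But (!x2) is also a unit clause — contradiction.
Neither x6 = true nor x6 = false works.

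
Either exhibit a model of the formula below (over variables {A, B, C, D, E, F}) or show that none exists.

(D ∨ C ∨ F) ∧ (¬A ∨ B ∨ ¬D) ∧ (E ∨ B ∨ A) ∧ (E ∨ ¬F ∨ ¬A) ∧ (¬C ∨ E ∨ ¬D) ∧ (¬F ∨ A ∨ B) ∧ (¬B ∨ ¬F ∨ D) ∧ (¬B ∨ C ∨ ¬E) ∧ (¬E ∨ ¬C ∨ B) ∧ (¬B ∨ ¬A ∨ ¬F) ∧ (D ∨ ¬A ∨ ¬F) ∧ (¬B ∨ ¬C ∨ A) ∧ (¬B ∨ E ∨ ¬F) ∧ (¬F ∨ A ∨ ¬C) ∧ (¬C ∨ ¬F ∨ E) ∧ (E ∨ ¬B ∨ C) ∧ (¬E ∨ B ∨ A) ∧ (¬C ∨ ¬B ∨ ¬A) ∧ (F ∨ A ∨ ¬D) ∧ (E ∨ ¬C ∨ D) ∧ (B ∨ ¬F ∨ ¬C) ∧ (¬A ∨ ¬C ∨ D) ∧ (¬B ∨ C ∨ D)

Suppose D = True.
Suppose A = False.
Unit clause (F) forces F = True.
Unit clause (B) forces B = True.
Unit clause (¬C) forces C = False.
Unit clause (¬E) forces E = False.
But (E) is also a unit clause — contradiction.
So A must be the other value — set A = True.
Unit clause (B) forces B = True.
Unit clause (¬F) forces F = False.
Unit clause (¬C) forces C = False.
Unit clause (¬E) forces E = False.
But (E) is also a unit clause — contradiction.
Either choice for A ends in contradiction.
So D must be the other value — set D = False.
Suppose C = True.
Unit clause (E) forces E = True.
Unit clause (B) forces B = True.
Unit clause (¬F) forces F = False.
Unit clause (A) forces A = True.
But (¬A) is also a unit clause — contradiction.
So C must be the other value — set C = False.
Unit clause (F) forces F = True.
Unit clause (¬B) forces B = False.
Unit clause (A) forces A = True.
But (¬A) is also a unit clause — contradiction.
Either choice for C ends in contradiction.
Either choice for D ends in contradiction.

UNSATISFIABLE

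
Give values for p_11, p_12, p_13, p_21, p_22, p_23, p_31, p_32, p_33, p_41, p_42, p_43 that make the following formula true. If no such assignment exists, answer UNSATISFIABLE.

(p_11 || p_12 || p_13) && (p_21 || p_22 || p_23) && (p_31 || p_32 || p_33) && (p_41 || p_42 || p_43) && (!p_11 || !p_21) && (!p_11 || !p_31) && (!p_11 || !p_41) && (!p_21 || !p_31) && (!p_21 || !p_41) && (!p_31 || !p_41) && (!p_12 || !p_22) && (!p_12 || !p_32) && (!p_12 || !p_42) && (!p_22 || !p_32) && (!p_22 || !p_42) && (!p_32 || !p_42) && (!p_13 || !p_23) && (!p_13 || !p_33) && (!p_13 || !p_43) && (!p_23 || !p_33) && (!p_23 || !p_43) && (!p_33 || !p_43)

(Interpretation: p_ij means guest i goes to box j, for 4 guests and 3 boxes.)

Suppose p_11 = false.
Suppose p_12 = true.
Unit clause (!p_22) forces p_22 = false.
Unit clause (!p_32) forces p_32 = false.
Unit clause (!p_42) forces p_42 = false.
Suppose p_21 = true.
Unit clause (!p_31) forces p_31 = false.
Unit clause (p_33) forces p_33 = true.
Unit clause (!p_41) forces p_41 = false.
Unit clause (p_43) forces p_43 = true.
Now (!p_43) is unsatisfied and unit — conflict.
So p_21 must be the other value — set p_21 = false.
Unit clause (p_23) forces p_23 = true.
Unit clause (!p_13) forces p_13 = false.
Unit clause (!p_33) forces p_33 = false.
Unit clause (p_31) forces p_31 = true.
Unit clause (!p_41) forces p_41 = false.
Unit clause (p_43) forces p_43 = true.
Now (!p_43) is unsatisfied and unit — conflict.
Both values of p_21 lead to a conflict.
So p_12 must be the other value — set p_12 = false.
Unit clause (p_13) forces p_13 = true.
Unit clause (!p_23) forces p_23 = false.
Unit clause (!p_33) forces p_33 = false.
Unit clause (!p_43) forces p_43 = false.
Suppose p_21 = true.
Unit clause (!p_31) forces p_31 = false.
Unit clause (p_32) forces p_32 = true.
Unit clause (!p_41) forces p_41 = false.
Unit clause (p_42) forces p_42 = true.
Now (!p_42) is unsatisfied and unit — conflict.
So p_21 must be the other value — set p_21 = false.
Unit clause (p_22) forces p_22 = true.
Unit clause (!p_32) forces p_32 = false.
Unit clause (p_31) forces p_31 = true.
Unit clause (!p_41) forces p_41 = false.
Unit clause (p_42) forces p_42 = true.
Now (!p_42) is unsatisfied and unit — conflict.
Both values of p_21 lead to a conflict.
Both values of p_12 lead to a conflict.
So p_11 must be the other value — set p_11 = true.
Unit clause (!p_21) forces p_21 = false.
Unit clause (!p_31) forces p_31 = false.
Unit clause (!p_41) forces p_41 = false.
Suppose p_22 = true.
Unit clause (!p_12) forces p_12 = false.
Unit clause (!p_32) forces p_32 = false.
Unit clause (p_33) forces p_33 = true.
Unit clause (!p_42) forces p_42 = false.
Unit clause (p_43) forces p_43 = true.
Now (!p_43) is unsatisfied and unit — conflict.
So p_22 must be the other value — set p_22 = false.
Unit clause (p_23) forces p_23 = true.
Unit clause (!p_13) forces p_13 = false.
Unit clause (!p_33) forces p_33 = false.
Unit clause (p_32) forces p_32 = true.
Unit clause (!p_12) forces p_12 = false.
Unit clause (!p_42) forces p_42 = false.
Unit clause (p_43) forces p_43 = true.
Now (!p_43) is unsatisfied and unit — conflict.
Both values of p_22 lead to a conflict.
Both values of p_11 lead to a conflict.

UNSATISFIABLE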